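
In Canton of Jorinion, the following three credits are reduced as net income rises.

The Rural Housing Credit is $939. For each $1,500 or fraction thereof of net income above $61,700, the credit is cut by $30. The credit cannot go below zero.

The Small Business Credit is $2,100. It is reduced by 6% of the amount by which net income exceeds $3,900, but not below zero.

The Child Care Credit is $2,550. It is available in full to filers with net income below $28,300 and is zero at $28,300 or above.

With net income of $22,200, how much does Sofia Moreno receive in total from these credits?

$4,491

Rural Housing Credit: $22,200 is at or below the $61,700 threshold, so the full $939 applies.
Small Business Credit: 6% of the $18,300 excess over $3,900 is $1,098; credit = $2,100 − $1,098 = $1,002.
Child Care Credit: $22,200 is below the $28,300 cutoff, so the full $2,550 applies.
Total: $939 + $1,002 + $2,550 = $4,491.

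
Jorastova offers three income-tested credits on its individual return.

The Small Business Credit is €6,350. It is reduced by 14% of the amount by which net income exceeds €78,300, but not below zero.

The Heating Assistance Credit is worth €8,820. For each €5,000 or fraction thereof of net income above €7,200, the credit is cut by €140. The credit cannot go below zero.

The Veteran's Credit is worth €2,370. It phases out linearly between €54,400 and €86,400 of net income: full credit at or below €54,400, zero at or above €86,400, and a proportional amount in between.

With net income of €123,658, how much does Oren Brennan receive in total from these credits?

Small Business Credit: 14% of the €45,358 excess over €78,300 is €6,350.12 ≥ base, so the credit is €0.
Heating Assistance Credit: income exceeds €7,200 by €116,458, which is 24 full-or-partial €5,000 increments; reduction = 24 × €140 = €3,360, leaving €5,460.
Veteran's Credit: €123,658 is at or above €86,400, so the credit is €0.
Total: €0 + €5,460 + €0 = €5,460.

€5,460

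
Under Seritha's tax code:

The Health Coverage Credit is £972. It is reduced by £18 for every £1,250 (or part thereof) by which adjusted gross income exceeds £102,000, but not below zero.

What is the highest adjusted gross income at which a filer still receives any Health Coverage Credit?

£168,250

After 53 increments the reduction is 53 × £18 = £954, leaving £18; one more increment wipes it out. Increment 53 ends at excess 53 × £1,250 = £66,250, so the highest qualifying income is £102,000 + £66,250 = £168,250.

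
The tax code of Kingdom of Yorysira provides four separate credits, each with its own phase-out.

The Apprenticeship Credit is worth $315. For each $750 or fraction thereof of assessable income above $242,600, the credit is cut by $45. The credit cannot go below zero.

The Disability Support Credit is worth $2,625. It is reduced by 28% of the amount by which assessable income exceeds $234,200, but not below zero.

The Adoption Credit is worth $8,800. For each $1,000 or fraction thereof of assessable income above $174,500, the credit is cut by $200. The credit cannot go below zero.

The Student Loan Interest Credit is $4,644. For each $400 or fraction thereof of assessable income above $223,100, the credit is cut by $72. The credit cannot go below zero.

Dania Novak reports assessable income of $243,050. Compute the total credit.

Apprenticeship Credit: income exceeds $242,600 by $450, which is 1 full-or-partial $750 increment; reduction = 1 × $45 = $45, leaving $270.
Disability Support Credit: 28% of the $8,850 excess over $234,200 is $2,478; credit = $2,625 − $2,478 = $147.
Adoption Credit: income exceeds $174,500 by $68,550 → 69 increments × $200 = $13,800 ≥ base, so the credit is $0.
Student Loan Interest Credit: income exceeds $223,100 by $19,950, which is 50 full-or-partial $400 increments; reduction = 50 × $72 = $3,600, leaving $1,044.
Total: $270 + $147 + $0 + $1,044 = $1,461.

$1,461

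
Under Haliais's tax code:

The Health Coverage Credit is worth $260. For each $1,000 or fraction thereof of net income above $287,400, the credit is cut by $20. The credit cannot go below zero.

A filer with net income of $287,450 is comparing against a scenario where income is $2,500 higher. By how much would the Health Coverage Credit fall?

$40

At $287,450 — income exceeds $287,400 by $50, which is 1 full-or-partial $1,000 increment; reduction = 1 × $20 = $20, leaving $240.
At $289,950 — income exceeds $287,400 by $2,550, which is 3 full-or-partial $1,000 increments; reduction = 3 × $20 = $60, leaving $200.
Lost: $240 − $200 = $40.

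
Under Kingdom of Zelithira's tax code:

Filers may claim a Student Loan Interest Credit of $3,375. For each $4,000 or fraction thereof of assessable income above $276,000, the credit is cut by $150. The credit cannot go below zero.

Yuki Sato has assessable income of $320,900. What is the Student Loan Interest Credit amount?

Student Loan Interest Credit: income exceeds $276,000 by $44,900, which is 12 full-or-partial $4,000 increments; reduction = 12 × $150 = $1,800, leaving $1,575.

$1,575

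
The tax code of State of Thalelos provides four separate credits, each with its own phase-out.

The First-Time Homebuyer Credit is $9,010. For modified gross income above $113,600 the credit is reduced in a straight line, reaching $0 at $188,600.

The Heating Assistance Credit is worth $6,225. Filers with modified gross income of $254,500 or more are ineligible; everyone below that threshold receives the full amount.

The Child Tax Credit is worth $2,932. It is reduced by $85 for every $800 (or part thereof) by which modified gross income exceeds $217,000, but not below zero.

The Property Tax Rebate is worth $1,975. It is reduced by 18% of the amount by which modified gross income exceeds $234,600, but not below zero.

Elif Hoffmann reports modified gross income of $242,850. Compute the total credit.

$6,842

First-Time Homebuyer Credit: $242,850 is at or above $188,600, so the credit is $0.
Heating Assistance Credit: $242,850 is below the $254,500 cutoff, so the full $6,225 applies.
Child Tax Credit: income exceeds $217,000 by $25,850, which is 33 full-or-partial $800 increments; reduction = 33 × $85 = $2,805, leaving $127.
Property Tax Rebate: 18% of the $8,250 excess over $234,600 is $1,485; credit = $1,975 − $1,485 = $490.
Total: $0 + $6,225 + $127 + $490 = $6,842.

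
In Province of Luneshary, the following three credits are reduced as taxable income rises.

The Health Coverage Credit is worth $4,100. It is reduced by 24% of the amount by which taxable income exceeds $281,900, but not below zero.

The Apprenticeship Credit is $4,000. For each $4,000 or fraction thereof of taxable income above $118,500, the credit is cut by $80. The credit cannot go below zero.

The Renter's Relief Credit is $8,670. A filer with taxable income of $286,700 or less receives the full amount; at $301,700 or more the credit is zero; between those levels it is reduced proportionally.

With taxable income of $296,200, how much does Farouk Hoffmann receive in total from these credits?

$4,247

Health Coverage Credit: 24% of the $14,300 excess over $281,900 is $3,432; credit = $4,100 − $3,432 = $668.
Apprenticeship Credit: income exceeds $118,500 by $177,700, which is 45 full-or-partial $4,000 increments; reduction = 45 × $80 = $3,600, leaving $400.
Renter's Relief Credit: $296,200 is $9,500 into a $15,000 phase-out range, leaving 5,500/15,000 of the credit: $8,670 × 5,500/15,000 = $3,179.
Total: $668 + $400 + $3,179 = $4,247.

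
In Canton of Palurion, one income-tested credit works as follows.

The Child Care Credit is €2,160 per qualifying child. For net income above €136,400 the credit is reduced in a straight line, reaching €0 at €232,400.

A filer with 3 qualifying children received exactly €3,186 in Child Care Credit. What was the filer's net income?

Full credit = 3 × €2,160 = €6,480.
€3,186 is 3,186/6,480 of the full €6,480, so 3,294/6,480 of the €96,000 range has been used: income = €136,400 + €96,000 × 3,294/6,480 = €185,200.

€185,200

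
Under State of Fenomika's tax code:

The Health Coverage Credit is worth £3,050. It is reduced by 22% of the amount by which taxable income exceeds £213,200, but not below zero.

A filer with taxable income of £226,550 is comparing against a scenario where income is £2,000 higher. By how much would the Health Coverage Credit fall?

£113

At £226,550 — 22% of the £13,350 excess over £213,200 is £2,937; credit = £3,050 − £2,937 = £113.
At £228,550 — 22% of the £15,350 excess over £213,200 is £3,377 ≥ base, so the credit is £0.
Lost: £113 − £0 = £113.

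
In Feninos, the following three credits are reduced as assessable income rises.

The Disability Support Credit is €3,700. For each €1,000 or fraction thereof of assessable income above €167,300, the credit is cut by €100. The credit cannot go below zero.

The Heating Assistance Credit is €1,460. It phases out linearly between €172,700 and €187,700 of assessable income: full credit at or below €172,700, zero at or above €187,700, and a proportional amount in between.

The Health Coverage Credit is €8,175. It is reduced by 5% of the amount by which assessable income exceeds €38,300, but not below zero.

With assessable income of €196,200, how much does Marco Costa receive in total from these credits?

Disability Support Credit: income exceeds €167,300 by €28,900, which is 29 full-or-partial €1,000 increments; reduction = 29 × €100 = €2,900, leaving €800.
Heating Assistance Credit: €196,200 is at or above €187,700, so the credit is €0.
Health Coverage Credit: 5% of the €157,900 excess over €38,300 is €7,895; credit = €8,175 − €7,895 = €280.
Total: €800 + €0 + €280 = €1,080.

€1,080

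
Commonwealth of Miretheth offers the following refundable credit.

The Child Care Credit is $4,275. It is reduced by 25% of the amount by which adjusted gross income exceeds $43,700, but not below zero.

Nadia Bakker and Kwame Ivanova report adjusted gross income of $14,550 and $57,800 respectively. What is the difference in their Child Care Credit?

Nadia ($14,550): Child Care Credit: $14,550 is at or below the $43,700 threshold, so the full $4,275 applies.
Kwame ($57,800): Child Care Credit: 25% of the $14,100 excess over $43,700 is $3,525; credit = $4,275 − $3,525 = $750.
Difference: |$4,275 − $750| = $3,525.

$3,525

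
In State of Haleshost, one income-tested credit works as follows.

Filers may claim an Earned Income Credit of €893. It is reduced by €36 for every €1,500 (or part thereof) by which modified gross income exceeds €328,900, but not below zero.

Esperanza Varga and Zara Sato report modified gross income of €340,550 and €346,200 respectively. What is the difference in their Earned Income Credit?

€144

Esperanza (€340,550): Earned Income Credit: income exceeds €328,900 by €11,650, which is 8 full-or-partial €1,500 increments; reduction = 8 × €36 = €288, leaving €605.
Zara (€346,200): Earned Income Credit: income exceeds €328,900 by €17,300, which is 12 full-or-partial €1,500 increments; reduction = 12 × €36 = €432, leaving €461.
Difference: |€605 − €461| = €144.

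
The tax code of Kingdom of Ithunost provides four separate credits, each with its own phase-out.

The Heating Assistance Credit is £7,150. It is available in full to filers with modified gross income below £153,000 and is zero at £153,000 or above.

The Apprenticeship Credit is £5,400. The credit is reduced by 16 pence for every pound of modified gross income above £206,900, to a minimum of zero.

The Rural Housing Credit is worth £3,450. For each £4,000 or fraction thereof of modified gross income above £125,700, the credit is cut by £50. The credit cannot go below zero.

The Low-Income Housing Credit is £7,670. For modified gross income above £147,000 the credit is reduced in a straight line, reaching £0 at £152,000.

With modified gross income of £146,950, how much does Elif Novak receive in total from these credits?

Heating Assistance Credit: £146,950 is below the £153,000 cutoff, so the full £7,150 applies.
Apprenticeship Credit: £146,950 is at or below the £206,900 threshold, so the full £5,400 applies.
Rural Housing Credit: income exceeds £125,700 by £21,250, which is 6 full-or-partial £4,000 increments; reduction = 6 × £50 = £300, leaving £3,150.
Low-Income Housing Credit: £146,950 is at or below the £147,000 threshold, so the full £7,670 applies.
Total: £7,150 + £5,400 + £3,150 + £7,670 = £23,370.

£23,370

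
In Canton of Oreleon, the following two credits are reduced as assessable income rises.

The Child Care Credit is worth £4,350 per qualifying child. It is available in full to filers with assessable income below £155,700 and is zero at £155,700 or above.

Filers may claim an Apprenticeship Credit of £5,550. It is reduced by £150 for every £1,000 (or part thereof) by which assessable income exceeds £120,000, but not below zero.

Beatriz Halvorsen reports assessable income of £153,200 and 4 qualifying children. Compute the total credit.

Child Care Credit: base = 4 × £4,350 = £17,400. £153,200 is below the £155,700 cutoff, so the full £17,400 applies.
Apprenticeship Credit: income exceeds £120,000 by £33,200, which is 34 full-or-partial £1,000 increments; reduction = 34 × £150 = £5,100, leaving £450.
Total: £17,400 + £450 = £17,850.

£17,850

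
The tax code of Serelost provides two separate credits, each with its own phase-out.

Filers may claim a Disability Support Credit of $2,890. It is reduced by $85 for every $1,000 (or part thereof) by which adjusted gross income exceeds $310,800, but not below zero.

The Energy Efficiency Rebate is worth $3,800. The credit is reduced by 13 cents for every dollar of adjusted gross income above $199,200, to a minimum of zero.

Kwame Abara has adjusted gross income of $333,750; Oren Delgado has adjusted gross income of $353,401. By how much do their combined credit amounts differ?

$935

Kwame ($333,750): Disability Support Credit: income exceeds $310,800 by $22,950, which is 23 full-or-partial $1,000 increments; reduction = 23 × $85 = $1,955, leaving $935. Energy Efficiency Rebate: 13% of the $134,550 excess over $199,200 is $17,491.50 ≥ base, so the credit is $0. total $935 + $0 = $935
Oren ($353,401): Disability Support Credit: income exceeds $310,800 by $42,601 → 43 increments × $85 = $3,655 ≥ base, so the credit is $0. Energy Efficiency Rebate: 13% of the $154,201 excess over $199,200 is $20,046.13 ≥ base, so the credit is $0. total $0 + $0 = $0
Difference: |$935 − $0| = $935.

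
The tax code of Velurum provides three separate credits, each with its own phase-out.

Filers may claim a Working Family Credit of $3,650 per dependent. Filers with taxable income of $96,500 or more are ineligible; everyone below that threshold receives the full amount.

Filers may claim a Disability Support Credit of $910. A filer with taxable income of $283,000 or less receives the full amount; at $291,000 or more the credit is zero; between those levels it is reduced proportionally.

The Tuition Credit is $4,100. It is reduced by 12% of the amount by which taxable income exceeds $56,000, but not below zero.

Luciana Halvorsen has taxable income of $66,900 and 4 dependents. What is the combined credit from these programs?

$18,302

Working Family Credit: base = 4 × $3,650 = $14,600. $66,900 is below the $96,500 cutoff, so the full $14,600 applies.
Disability Support Credit: $66,900 is at or below the $283,000 threshold, so the full $910 applies.
Tuition Credit: 12% of the $10,900 excess over $56,000 is $1,308; credit = $4,100 − $1,308 = $2,792.
Total: $14,600 + $910 + $2,792 = $18,302.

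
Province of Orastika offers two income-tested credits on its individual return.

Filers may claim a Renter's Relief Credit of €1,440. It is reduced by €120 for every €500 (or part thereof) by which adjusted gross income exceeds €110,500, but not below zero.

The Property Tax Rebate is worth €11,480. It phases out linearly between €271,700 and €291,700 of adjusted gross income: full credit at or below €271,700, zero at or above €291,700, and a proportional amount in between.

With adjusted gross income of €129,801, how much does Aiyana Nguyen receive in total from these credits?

Renter's Relief Credit: income exceeds €110,500 by €19,301 → 39 increments × €120 = €4,680 ≥ base, so the credit is €0.
Property Tax Rebate: €129,801 is at or below the €271,700 threshold, so the full €11,480 applies.
Total: €0 + €11,480 = €11,480.

€11,480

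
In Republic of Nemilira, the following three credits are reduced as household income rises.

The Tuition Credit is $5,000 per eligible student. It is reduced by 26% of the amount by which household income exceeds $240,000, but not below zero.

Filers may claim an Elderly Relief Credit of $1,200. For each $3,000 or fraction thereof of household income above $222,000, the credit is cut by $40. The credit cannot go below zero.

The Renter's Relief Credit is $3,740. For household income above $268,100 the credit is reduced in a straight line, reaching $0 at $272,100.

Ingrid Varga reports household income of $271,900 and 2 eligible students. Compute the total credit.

Tuition Credit: base = 2 × $5,000 = $10,000. 26% of the $31,900 excess over $240,000 is $8,294; credit = $10,000 − $8,294 = $1,706.
Elderly Relief Credit: income exceeds $222,000 by $49,900, which is 17 full-or-partial $3,000 increments; reduction = 17 × $40 = $680, leaving $520.
Renter's Relief Credit: $271,900 is $3,800 into a $4,000 phase-out range, leaving 200/4,000 of the credit: $3,740 × 200/4,000 = $187.
Total: $1,706 + $520 + $187 = $2,413.

$2,413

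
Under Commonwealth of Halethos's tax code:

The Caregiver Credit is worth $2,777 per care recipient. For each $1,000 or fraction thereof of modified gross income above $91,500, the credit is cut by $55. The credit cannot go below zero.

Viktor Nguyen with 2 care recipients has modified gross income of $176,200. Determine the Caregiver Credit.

$879

Caregiver Credit: base = 2 × $2,777 = $5,554. income exceeds $91,500 by $84,700, which is 85 full-or-partial $1,000 increments; reduction = 85 × $55 = $4,675, leaving $879.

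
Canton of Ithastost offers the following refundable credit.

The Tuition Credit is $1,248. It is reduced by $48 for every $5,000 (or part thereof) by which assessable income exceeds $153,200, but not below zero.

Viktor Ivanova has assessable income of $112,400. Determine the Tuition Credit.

Tuition Credit: $112,400 is at or below the $153,200 threshold, so the full $1,248 applies.

$1,248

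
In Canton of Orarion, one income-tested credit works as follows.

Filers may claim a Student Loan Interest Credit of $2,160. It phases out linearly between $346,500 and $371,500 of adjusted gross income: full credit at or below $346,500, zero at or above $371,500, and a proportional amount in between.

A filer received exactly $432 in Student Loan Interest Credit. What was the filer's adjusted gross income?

$366,500

$432 is 432/2,160 of the full $2,160, so 1,728/2,160 of the $25,000 range has been used: income = $346,500 + $25,000 × 1,728/2,160 = $366,500.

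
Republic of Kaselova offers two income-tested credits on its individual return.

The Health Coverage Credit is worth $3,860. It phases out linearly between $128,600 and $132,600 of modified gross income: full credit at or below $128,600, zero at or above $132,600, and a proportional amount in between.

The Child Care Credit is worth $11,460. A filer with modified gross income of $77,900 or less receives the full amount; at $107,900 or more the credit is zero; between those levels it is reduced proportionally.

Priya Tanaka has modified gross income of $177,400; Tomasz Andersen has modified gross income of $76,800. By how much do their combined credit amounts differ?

$15,320

Priya ($177,400): Health Coverage Credit: $177,400 is at or above $132,600, so the credit is $0. Child Care Credit: $177,400 is at or above $107,900, so the credit is $0. total $0 + $0 = $0
Tomasz ($76,800): Health Coverage Credit: $76,800 is at or below the $128,600 threshold, so the full $3,860 applies. Child Care Credit: $76,800 is at or below the $77,900 threshold, so the full $11,460 applies. total $3,860 + $11,460 = $15,320
Difference: |$0 − $15,320| = $15,320.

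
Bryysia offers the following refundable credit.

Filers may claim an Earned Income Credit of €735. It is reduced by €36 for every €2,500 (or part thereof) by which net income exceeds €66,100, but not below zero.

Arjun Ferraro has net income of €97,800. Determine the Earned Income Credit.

€267

Earned Income Credit: income exceeds €66,100 by €31,700, which is 13 full-or-partial €2,500 increments; reduction = 13 × €36 = €468, leaving €267.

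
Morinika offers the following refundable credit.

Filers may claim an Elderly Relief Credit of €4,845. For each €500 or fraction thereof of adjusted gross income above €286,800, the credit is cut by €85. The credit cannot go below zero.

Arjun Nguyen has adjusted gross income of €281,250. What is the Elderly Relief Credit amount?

Elderly Relief Credit: €281,250 is at or below the €286,800 threshold, so the full €4,845 applies.

€4,845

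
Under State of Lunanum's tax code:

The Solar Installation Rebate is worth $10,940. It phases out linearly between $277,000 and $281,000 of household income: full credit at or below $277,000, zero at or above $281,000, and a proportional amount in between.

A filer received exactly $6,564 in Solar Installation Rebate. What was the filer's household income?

$278,600

$6,564 is 6,564/10,940 of the full $10,940, so 4,376/10,940 of the $4,000 range has been used: income = $277,000 + $4,000 × 4,376/10,940 = $278,600.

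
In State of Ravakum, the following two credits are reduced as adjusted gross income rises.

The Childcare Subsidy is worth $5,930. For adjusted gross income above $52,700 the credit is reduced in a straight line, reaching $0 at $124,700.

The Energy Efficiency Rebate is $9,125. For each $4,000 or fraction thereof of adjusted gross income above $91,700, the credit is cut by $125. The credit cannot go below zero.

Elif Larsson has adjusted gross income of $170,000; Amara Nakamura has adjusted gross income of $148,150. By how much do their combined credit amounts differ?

$625

Elif ($170,000): Childcare Subsidy: $170,000 is at or above $124,700, so the credit is $0. Energy Efficiency Rebate: income exceeds $91,700 by $78,300, which is 20 full-or-partial $4,000 increments; reduction = 20 × $125 = $2,500, leaving $6,625. total $0 + $6,625 = $6,625
Amara ($148,150): Childcare Subsidy: $148,150 is at or above $124,700, so the credit is $0. Energy Efficiency Rebate: income exceeds $91,700 by $56,450, which is 15 full-or-partial $4,000 increments; reduction = 15 × $125 = $1,875, leaving $7,250. total $0 + $7,250 = $7,250
Difference: |$6,625 − $7,250| = $625.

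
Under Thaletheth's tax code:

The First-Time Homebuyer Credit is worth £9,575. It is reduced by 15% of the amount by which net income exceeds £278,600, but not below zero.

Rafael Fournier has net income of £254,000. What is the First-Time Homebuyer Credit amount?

£9,575

First-Time Homebuyer Credit: £254,000 is at or below the £278,600 threshold, so the full £9,575 applies.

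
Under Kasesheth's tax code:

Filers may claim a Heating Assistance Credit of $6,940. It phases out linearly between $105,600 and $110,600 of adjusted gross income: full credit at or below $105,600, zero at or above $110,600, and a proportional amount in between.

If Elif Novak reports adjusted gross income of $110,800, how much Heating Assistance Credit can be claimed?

$0

Heating Assistance Credit: $110,800 is at or above $110,600, so the credit is $0.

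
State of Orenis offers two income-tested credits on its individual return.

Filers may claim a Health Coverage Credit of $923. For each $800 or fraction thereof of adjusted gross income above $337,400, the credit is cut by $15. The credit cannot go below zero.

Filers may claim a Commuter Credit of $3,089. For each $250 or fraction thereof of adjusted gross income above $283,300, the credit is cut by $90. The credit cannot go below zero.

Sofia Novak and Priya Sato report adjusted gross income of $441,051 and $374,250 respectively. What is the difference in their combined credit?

$218

Sofia ($441,051): Health Coverage Credit: income exceeds $337,400 by $103,651 → 130 increments × $15 = $1,950 ≥ base, so the credit is $0. Commuter Credit: income exceeds $283,300 by $157,751 → 632 increments × $90 = $56,880 ≥ base, so the credit is $0. total $0 + $0 = $0
Priya ($374,250): Health Coverage Credit: income exceeds $337,400 by $36,850, which is 47 full-or-partial $800 increments; reduction = 47 × $15 = $705, leaving $218. Commuter Credit: income exceeds $283,300 by $90,950 → 364 increments × $90 = $32,760 ≥ base, so the credit is $0. total $218 + $0 = $218
Difference: |$0 − $218| = $218.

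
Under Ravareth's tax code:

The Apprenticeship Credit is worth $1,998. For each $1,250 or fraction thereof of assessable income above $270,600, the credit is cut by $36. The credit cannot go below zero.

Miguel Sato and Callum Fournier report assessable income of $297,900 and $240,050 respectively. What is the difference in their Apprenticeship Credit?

Miguel ($297,900): Apprenticeship Credit: income exceeds $270,600 by $27,300, which is 22 full-or-partial $1,250 increments; reduction = 22 × $36 = $792, leaving $1,206.
Callum ($240,050): Apprenticeship Credit: $240,050 is at or below the $270,600 threshold, so the full $1,998 applies.
Difference: |$1,206 − $1,998| = $792.

$792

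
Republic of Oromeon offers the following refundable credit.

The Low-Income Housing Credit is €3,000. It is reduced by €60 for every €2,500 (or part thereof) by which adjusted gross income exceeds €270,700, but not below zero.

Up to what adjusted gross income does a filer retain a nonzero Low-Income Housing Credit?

€393,200

After 49 increments the reduction is 49 × €60 = €2,940, leaving €60; one more increment wipes it out. Increment 49 ends at excess 49 × €2,500 = €122,500, so the highest qualifying income is €270,700 + €122,500 = €393,200.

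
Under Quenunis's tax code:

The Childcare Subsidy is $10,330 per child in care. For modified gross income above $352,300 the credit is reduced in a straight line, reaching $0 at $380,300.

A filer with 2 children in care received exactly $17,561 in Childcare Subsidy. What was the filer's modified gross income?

$356,500

Full credit = 2 × $10,330 = $20,660.
$17,561 is 17,561/20,660 of the full $20,660, so 3,099/20,660 of the $28,000 range has been used: income = $352,300 + $28,000 × 3,099/20,660 = $356,500.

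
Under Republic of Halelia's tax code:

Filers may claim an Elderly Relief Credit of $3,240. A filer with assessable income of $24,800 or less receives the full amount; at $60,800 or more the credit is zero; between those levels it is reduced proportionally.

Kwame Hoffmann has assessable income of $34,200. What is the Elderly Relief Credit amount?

Elderly Relief Credit: $34,200 is $9,400 into a $36,000 phase-out range, leaving 26,600/36,000 of the credit: $3,240 × 26,600/36,000 = $2,394.

$2,394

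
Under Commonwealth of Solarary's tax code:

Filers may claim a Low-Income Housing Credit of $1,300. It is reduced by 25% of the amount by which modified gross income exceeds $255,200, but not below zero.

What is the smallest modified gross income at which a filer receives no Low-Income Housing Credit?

The credit falls by 25% of each dollar above $255,200, so it reaches zero when the excess is $1,300 / 25% = $5,200: income = $255,200 + $5,200 = $260,400.

$260,400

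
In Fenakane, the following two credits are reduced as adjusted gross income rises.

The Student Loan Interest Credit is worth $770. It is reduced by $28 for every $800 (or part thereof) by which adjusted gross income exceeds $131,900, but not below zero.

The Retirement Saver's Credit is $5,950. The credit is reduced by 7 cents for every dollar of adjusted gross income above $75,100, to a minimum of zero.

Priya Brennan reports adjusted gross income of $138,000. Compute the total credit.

Student Loan Interest Credit: income exceeds $131,900 by $6,100, which is 8 full-or-partial $800 increments; reduction = 8 × $28 = $224, leaving $546.
Retirement Saver's Credit: 7% of the $62,900 excess over $75,100 is $4,403; credit = $5,950 − $4,403 = $1,547.
Total: $546 + $1,547 = $2,093.

$2,093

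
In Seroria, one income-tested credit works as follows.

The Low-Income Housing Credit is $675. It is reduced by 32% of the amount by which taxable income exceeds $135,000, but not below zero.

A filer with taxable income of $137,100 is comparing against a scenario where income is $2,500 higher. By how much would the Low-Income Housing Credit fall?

At $137,100 — 32% of the $2,100 excess over $135,000 is $672; credit = $675 − $672 = $3.
At $139,600 — 32% of the $4,600 excess over $135,000 is $1,472 ≥ base, so the credit is $0.
Lost: $3 − $0 = $3.

$3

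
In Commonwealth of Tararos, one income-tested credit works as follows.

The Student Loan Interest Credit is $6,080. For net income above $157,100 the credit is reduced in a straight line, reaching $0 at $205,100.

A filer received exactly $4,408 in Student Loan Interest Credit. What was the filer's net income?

$4,408 is 4,408/6,080 of the full $6,080, so 1,672/6,080 of the $48,000 range has been used: income = $157,100 + $48,000 × 1,672/6,080 = $170,300.

$170,300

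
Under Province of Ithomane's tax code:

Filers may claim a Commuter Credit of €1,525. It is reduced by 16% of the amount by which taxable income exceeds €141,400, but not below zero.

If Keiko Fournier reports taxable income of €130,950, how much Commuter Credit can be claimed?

Commuter Credit: €130,950 is at or below the €141,400 threshold, so the full €1,525 applies.

€1,525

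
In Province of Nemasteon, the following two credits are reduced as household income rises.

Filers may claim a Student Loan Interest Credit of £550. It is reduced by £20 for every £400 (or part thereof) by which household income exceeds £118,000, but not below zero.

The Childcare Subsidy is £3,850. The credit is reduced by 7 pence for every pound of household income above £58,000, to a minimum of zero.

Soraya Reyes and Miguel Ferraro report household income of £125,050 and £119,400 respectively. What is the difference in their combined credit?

£280

Soraya (£125,050): Student Loan Interest Credit: income exceeds £118,000 by £7,050, which is 18 full-or-partial £400 increments; reduction = 18 × £20 = £360, leaving £190. Childcare Subsidy: 7% of the £67,050 excess over £58,000 is £4,693.50 ≥ base, so the credit is £0. total £190 + £0 = £190
Miguel (£119,400): Student Loan Interest Credit: income exceeds £118,000 by £1,400, which is 4 full-or-partial £400 increments; reduction = 4 × £20 = £80, leaving £470. Childcare Subsidy: 7% of the £61,400 excess over £58,000 is £4,298 ≥ base, so the credit is £0. total £470 + £0 = £470
Difference: |£190 − £470| = £280.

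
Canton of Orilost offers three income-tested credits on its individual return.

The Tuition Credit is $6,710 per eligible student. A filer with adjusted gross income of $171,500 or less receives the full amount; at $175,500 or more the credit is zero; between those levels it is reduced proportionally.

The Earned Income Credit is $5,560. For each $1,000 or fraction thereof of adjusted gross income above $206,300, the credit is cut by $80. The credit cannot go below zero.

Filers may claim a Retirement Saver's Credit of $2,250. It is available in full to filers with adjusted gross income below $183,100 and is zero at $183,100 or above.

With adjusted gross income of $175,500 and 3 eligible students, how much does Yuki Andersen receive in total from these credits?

$7,810

Tuition Credit: base = 3 × $6,710 = $20,130. $175,500 is at or above $175,500, so the credit is $0.
Earned Income Credit: $175,500 is at or below the $206,300 threshold, so the full $5,560 applies.
Retirement Saver's Credit: $175,500 is below the $183,100 cutoff, so the full $2,250 applies.
Total: $0 + $5,560 + $2,250 = $7,810.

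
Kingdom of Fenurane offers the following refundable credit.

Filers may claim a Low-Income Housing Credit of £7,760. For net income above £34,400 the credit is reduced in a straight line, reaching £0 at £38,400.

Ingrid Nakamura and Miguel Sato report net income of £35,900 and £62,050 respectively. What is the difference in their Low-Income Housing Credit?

£4,850

Ingrid (£35,900): Low-Income Housing Credit: £35,900 is £1,500 into a £4,000 phase-out range, leaving 2,500/4,000 of the credit: £7,760 × 2,500/4,000 = £4,850.
Miguel (£62,050): Low-Income Housing Credit: £62,050 is at or above £38,400, so the credit is £0.
Difference: |£4,850 − £0| = £4,850.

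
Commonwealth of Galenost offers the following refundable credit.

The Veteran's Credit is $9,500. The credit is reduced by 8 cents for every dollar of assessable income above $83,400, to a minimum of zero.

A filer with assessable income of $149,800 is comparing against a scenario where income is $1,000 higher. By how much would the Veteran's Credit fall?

At $149,800 — 8% of the $66,400 excess over $83,400 is $5,312; credit = $9,500 − $5,312 = $4,188.
At $150,800 — 8% of the $67,400 excess over $83,400 is $5,392; credit = $9,500 − $5,392 = $4,108.
Lost: $4,188 − $4,108 = $80.

$80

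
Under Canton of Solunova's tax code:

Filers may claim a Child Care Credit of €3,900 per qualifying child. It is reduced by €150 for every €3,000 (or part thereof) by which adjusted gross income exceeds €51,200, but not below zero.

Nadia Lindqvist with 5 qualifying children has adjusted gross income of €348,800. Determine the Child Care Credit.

€4,500

Child Care Credit: base = 5 × €3,900 = €19,500. income exceeds €51,200 by €297,600, which is 100 full-or-partial €3,000 increments; reduction = 100 × €150 = €15,000, leaving €4,500.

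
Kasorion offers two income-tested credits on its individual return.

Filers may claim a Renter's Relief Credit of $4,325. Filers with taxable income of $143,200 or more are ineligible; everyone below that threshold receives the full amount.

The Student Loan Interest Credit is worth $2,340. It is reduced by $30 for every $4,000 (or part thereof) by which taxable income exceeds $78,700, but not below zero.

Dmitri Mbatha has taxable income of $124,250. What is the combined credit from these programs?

Renter's Relief Credit: $124,250 is below the $143,200 cutoff, so the full $4,325 applies.
Student Loan Interest Credit: income exceeds $78,700 by $45,550, which is 12 full-or-partial $4,000 increments; reduction = 12 × $30 = $360, leaving $1,980.
Total: $4,325 + $1,980 = $6,305.

$6,305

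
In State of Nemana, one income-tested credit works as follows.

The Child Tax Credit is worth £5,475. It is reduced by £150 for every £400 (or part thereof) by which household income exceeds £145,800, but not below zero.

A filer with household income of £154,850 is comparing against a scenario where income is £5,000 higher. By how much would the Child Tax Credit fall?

£1,950

At £154,850 — income exceeds £145,800 by £9,050, which is 23 full-or-partial £400 increments; reduction = 23 × £150 = £3,450, leaving £2,025.
At £159,850 — income exceeds £145,800 by £14,050, which is 36 full-or-partial £400 increments; reduction = 36 × £150 = £5,400, leaving £75.
Lost: £2,025 − £75 = £1,950.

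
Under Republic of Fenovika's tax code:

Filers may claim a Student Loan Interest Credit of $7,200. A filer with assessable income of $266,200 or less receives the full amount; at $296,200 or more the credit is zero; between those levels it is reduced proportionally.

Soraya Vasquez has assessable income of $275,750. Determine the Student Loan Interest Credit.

Student Loan Interest Credit: $275,750 is $9,550 into a $30,000 phase-out range, leaving 20,450/30,000 of the credit: $7,200 × 20,450/30,000 = $4,908.

$4,908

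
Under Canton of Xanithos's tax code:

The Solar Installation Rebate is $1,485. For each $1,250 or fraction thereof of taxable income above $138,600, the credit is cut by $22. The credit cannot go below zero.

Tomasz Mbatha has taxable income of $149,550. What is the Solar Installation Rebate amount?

Solar Installation Rebate: income exceeds $138,600 by $10,950, which is 9 full-or-partial $1,250 increments; reduction = 9 × $22 = $198, leaving $1,287.

$1,287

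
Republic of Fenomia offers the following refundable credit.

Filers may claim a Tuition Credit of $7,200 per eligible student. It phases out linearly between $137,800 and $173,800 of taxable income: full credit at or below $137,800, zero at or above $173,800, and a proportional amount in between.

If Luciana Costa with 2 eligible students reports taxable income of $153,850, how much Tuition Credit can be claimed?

Tuition Credit: base = 2 × $7,200 = $14,400. $153,850 is $16,050 into a $36,000 phase-out range, leaving 19,950/36,000 of the credit: $14,400 × 19,950/36,000 = $7,980.

$7,980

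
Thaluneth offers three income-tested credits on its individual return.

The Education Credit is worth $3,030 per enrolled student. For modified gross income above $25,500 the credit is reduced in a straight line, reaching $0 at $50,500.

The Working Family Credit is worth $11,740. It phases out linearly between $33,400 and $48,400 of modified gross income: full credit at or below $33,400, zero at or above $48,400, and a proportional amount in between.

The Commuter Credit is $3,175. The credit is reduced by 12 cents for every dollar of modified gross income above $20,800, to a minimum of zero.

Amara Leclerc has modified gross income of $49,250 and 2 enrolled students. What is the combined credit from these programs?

Education Credit: base = 2 × $3,030 = $6,060. $49,250 is $23,750 into a $25,000 phase-out range, leaving 1,250/25,000 of the credit: $6,060 × 1,250/25,000 = $303.
Working Family Credit: $49,250 is at or above $48,400, so the credit is $0.
Commuter Credit: 12% of the $28,450 excess over $20,800 is $3,414 ≥ base, so the credit is $0.
Total: $303 + $0 + $0 = $303.

$303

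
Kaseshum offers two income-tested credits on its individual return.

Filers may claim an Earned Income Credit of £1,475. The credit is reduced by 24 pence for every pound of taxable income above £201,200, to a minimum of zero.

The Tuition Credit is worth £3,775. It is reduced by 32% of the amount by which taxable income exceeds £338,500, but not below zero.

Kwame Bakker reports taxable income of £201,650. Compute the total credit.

Earned Income Credit: 24% of the £450 excess over £201,200 is £108; credit = £1,475 − £108 = £1,367.
Tuition Credit: £201,650 is at or below the £338,500 threshold, so the full £3,775 applies.
Total: £1,367 + £3,775 = £5,142.

£5,142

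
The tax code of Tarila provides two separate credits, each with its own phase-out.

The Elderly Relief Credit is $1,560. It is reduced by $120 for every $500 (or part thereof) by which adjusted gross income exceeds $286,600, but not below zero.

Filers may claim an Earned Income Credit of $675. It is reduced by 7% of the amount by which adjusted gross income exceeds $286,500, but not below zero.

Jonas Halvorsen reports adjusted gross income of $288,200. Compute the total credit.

Elderly Relief Credit: income exceeds $286,600 by $1,600, which is 4 full-or-partial $500 increments; reduction = 4 × $120 = $480, leaving $1,080.
Earned Income Credit: 7% of the $1,700 excess over $286,500 is $119; credit = $675 − $119 = $556.
Total: $1,080 + $556 = $1,636.

$1,636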